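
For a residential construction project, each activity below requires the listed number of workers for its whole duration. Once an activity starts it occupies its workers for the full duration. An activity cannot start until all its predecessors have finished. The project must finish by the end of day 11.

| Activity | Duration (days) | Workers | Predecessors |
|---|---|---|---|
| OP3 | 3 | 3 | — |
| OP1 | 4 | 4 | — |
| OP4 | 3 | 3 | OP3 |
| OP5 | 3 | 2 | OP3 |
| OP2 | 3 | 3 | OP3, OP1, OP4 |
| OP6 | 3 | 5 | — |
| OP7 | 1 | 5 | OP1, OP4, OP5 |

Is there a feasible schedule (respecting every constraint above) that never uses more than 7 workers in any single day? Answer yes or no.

no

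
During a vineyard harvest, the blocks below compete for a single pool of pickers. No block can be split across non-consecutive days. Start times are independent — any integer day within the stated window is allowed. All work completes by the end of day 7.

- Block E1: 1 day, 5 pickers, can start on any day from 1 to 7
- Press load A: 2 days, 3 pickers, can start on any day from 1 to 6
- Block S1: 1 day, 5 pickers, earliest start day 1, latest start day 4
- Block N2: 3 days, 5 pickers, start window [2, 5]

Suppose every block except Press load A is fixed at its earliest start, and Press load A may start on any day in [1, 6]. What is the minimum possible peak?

10

Press load A@1: d1:13  d2:8  d3:5  d4:5  d5:0  d6:0  d7:0 → peak 13
Press load A@2: d1:10  d2:8  d3:8  d4:5  d5:0  d6:0  d7:0 → peak 10
Press load A@3: d1:10  d2:5  d3:8  d4:8  d5:0  d6:0  d7:0 → peak 10
Press load A@4: d1:10  d2:5  d3:5  d4:8  d5:3  d6:0  d7:0 → peak 10
Press load A@5: d1:10  d2:5  d3:5  d4:5  d5:3  d6:3  d7:0 → peak 10
Press load A@6: d1:10  d2:5  d3:5  d4:5  d5:0  d6:3  d7:3 → peak 10
Best is Press load A@2, peak 10.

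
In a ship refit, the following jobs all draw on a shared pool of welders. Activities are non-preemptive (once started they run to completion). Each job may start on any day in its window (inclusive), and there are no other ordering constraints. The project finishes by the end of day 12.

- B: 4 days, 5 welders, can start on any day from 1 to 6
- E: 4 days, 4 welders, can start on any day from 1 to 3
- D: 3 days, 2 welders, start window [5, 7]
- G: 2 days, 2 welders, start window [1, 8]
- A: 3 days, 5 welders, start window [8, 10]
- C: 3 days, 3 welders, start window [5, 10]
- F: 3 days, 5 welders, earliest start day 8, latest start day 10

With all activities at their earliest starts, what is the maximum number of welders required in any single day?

Early-start schedule: B@1, E@1, D@5, G@1, A@8, C@5, F@8.
Load per day: day 1: 11, day 2: 11, day 3: 9, day 4: 9, day 5: 5, day 6: 5, day 7: 5, day 8: 10, day 9: 10, day 10: 10, day 11: 0, day 12: 0.
Peak is 11.

11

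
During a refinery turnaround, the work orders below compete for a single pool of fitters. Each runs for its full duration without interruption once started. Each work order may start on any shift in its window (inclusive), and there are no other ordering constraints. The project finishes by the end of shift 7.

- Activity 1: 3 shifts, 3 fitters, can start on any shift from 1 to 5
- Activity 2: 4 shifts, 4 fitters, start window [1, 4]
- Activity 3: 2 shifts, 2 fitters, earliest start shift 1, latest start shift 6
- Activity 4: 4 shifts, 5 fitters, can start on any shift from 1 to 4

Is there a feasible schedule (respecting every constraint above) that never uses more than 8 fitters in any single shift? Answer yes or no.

The minimum achievable peak is 9; 8 < 9, so no feasible schedule stays within the cap.

no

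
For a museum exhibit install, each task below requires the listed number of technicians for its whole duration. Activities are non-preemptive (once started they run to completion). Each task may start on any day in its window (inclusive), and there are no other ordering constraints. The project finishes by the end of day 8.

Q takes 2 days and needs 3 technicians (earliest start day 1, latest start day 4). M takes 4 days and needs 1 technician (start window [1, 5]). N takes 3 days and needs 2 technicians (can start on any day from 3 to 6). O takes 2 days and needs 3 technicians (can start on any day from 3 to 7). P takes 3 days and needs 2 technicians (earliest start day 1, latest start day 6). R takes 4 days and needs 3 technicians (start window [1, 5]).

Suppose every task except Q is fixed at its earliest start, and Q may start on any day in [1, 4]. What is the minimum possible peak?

11

Q@1: d1:9  d2:9  d3:11  d4:9  d5:2  d6:0  d7:0  d8:0 → peak 11
Q@2: d1:6  d2:9  d3:14  d4:9  d5:2  d6:0  d7:0  d8:0 → peak 14
Q@3: d1:6  d2:6  d3:14  d4:12  d5:2  d6:0  d7:0  d8:0 → peak 14
Q@4: d1:6  d2:6  d3:11  d4:12  d5:5  d6:0  d7:0  d8:0 → peak 12
Best is Q@1, peak 11.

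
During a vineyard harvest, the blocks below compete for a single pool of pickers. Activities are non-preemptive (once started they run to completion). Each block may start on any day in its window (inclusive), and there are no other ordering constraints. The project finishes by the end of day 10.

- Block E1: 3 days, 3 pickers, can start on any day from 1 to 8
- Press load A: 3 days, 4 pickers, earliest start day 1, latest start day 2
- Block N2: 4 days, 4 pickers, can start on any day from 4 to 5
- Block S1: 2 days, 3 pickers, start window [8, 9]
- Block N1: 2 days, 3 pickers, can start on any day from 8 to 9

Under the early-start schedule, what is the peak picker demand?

Early-start schedule: Block E1@1, Press load A@1, Block N2@4, Block S1@8, Block N1@8.
Load per day: day 1: 7, day 2: 7, day 3: 7, day 4: 4, day 5: 4, day 6: 4, day 7: 4, day 8: 6, day 9: 6, day 10: 0.
Peak is 7.

7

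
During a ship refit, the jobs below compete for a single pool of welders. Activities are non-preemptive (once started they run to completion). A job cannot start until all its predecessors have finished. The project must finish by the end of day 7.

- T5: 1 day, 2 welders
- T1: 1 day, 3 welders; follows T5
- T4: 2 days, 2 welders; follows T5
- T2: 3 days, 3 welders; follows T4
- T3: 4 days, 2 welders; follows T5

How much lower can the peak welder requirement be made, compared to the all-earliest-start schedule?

2

Early-start peak: d1:2  d2:7  d3:4  d4:5  d5:5  d6:3  d7:0 ⇒ 7.
Leveled (T5@1, T1@2, T4@2, T2@4, T3@3): d1:2  d2:5  d3:4  d4:5  d5:5  d6:5  d7:0 ⇒ 5.
Reduction 7 − 5 = 2.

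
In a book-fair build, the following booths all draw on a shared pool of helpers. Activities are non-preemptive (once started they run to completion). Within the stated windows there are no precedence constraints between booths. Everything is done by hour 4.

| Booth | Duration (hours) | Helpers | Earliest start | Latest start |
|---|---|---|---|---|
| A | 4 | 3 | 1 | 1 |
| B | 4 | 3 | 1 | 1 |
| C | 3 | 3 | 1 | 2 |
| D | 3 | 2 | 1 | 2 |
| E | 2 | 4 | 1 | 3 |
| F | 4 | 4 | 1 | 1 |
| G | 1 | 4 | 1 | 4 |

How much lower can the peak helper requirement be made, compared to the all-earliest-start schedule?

Early-start peak: h1:23  h2:19  h3:15  h4:10 ⇒ 23.
Leveled (A@1, B@1, C@1, D@1, E@1, F@1, G@3): h1:19  h2:19  h3:19  h4:10 ⇒ 19.
Reduction 23 − 19 = 4.

4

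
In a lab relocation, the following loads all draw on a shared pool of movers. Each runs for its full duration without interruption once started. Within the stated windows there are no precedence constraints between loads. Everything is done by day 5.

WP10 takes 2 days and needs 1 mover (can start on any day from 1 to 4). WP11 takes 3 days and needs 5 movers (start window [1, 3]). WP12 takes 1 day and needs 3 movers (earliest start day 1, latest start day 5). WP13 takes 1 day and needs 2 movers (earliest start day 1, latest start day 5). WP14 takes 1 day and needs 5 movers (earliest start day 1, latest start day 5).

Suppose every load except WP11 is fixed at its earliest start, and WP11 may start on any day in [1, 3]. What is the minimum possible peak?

11

WP11@1: d1:16  d2:6  d3:5  d4:0  d5:0 → peak 16
WP11@2: d1:11  d2:6  d3:5  d4:5  d5:0 → peak 11
WP11@3: d1:11  d2:1  d3:5  d4:5  d5:5 → peak 11
Best is WP11@2, peak 11.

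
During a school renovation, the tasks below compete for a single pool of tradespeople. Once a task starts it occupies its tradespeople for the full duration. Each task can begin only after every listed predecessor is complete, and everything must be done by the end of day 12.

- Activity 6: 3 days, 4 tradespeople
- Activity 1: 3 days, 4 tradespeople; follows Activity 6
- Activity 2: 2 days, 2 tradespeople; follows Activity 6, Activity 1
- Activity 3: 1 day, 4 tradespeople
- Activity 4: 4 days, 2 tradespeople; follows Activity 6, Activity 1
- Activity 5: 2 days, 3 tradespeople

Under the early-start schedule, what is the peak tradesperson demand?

Early-start schedule: Activity 6@1, Activity 1@4, Activity 2@7, Activity 3@1, Activity 4@7, Activity 5@1.
Load per day: day 1: 11, day 2: 7, day 3: 4, day 4: 4, day 5: 4, day 6: 4, day 7: 4, day 8: 4, day 9: 2, day 10: 2, day 11: 0, day 12: 0.
Peak is 11.

11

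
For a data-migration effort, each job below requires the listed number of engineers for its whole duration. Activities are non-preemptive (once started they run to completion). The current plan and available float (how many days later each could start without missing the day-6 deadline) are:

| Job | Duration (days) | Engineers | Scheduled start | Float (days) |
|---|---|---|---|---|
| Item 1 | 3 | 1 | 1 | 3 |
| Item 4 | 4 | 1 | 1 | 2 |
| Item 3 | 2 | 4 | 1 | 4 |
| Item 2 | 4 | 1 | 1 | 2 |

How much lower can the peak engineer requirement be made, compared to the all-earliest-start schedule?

3

Early-start peak: d1:7  d2:7  d3:3  d4:2  d5:0  d6:0 ⇒ 7.
Leveled (Item 1@1, Item 4@1, Item 3@5, Item 2@1): d1:3  d2:3  d3:3  d4:2  d5:4  d6:4 ⇒ 4.
Reduction 7 − 4 = 3.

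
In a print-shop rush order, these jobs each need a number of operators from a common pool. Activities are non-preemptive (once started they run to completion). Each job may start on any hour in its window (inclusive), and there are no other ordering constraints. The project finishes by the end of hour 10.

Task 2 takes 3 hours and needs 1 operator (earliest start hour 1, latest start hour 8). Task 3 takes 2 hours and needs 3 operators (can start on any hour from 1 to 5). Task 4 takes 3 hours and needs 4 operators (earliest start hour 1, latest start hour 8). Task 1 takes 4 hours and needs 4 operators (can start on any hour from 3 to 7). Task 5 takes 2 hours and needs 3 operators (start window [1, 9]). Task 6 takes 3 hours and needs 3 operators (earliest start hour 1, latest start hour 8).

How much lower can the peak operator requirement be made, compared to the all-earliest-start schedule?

Early-start peak: h1:14  h2:14  h3:12  h4:4  h5:4  h6:4  h7:0  h8:0  h9:0  h10:0 ⇒ 14.
Leveled (Task 2@1, Task 3@1, Task 4@3, Task 1@6, Task 5@1, Task 6@4): h1:7  h2:7  h3:5  h4:7  h5:7  h6:7  h7:4  h8:4  h9:4  h10:0 ⇒ 7.
Reduction 14 − 7 = 7.

7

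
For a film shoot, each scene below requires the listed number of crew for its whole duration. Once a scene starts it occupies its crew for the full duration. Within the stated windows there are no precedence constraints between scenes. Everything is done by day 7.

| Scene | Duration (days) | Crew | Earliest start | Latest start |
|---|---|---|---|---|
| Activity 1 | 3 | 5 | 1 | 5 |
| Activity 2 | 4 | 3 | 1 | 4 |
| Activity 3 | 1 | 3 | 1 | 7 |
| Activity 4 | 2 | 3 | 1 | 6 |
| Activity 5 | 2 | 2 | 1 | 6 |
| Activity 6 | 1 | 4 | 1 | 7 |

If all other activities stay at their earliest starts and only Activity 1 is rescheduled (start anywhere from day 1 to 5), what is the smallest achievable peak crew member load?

15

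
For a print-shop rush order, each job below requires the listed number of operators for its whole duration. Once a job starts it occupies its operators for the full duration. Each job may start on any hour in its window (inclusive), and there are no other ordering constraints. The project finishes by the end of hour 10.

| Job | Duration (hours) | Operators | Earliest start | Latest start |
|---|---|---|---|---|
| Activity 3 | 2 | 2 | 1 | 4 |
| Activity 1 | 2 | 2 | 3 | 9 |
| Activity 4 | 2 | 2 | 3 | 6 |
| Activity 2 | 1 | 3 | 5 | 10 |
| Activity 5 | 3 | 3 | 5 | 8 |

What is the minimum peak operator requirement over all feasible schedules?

Early-start (Activity 3@1, Activity 1@3, Activity 4@3, Activity 2@5, Activity 5@5) gives peak 6: h1:2  h2:2  h3:4  h4:4  h5:6  h6:3  h7:3  h8:0  h9:0  h10:0.
Shift Activity 4→5, Activity 2→7, Activity 5→8.
Schedule Activity 3@1, Activity 1@3, Activity 4@5, Activity 2@7, Activity 5@8: h1:2  h2:2  h3:2  h4:2  h5:2  h6:2  h7:3  h8:3  h9:3  h10:3 — peak 3.
Total operator-hours = 24 over 10 hours ⇒ peak ≥ ⌈24/10⌉ = 3, so 3 is optimal.

3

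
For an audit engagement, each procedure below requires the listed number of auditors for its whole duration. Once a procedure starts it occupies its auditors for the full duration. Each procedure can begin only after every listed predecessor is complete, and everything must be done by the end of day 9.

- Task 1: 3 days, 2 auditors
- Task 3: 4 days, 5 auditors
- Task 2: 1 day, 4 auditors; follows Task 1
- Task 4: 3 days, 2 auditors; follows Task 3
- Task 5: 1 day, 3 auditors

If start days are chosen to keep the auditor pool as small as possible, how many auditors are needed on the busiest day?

5

Early-start (Task 1@1, Task 3@1, Task 2@4, Task 4@5, Task 5@1) gives peak 10: d1:10  d2:7  d3:7  d4:9  d5:2  d6:2  d7:2  d8:0  d9:0.
Shift Task 1→5, Task 2→8, Task 5→9.
Schedule Task 1@5, Task 3@1, Task 2@8, Task 4@5, Task 5@9: d1:5  d2:5  d3:5  d4:5  d5:4  d6:4  d7:4  d8:4  d9:3 — peak 5.
Total auditor-days = 39 over 9 days ⇒ peak ≥ ⌈39/9⌉ = 5, so 5 is optimal.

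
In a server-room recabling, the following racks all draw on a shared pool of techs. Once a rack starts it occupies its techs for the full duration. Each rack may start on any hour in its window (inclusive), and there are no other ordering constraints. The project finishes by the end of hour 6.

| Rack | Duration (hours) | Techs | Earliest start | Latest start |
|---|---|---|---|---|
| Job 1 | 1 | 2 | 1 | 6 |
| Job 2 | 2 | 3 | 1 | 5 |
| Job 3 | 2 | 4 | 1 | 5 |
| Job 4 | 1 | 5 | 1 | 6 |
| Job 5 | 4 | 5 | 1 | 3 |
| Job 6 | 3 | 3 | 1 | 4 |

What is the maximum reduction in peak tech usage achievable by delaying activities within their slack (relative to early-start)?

13

Early-start peak: h1:22  h2:15  h3:8  h4:5  h5:0  h6:0 ⇒ 22.
Leveled (Job 1@2, Job 2@1, Job 3@2, Job 4@1, Job 5@3, Job 6@4): h1:8  h2:9  h3:9  h4:8  h5:8  h6:8 ⇒ 9.
Reduction 22 − 9 = 13.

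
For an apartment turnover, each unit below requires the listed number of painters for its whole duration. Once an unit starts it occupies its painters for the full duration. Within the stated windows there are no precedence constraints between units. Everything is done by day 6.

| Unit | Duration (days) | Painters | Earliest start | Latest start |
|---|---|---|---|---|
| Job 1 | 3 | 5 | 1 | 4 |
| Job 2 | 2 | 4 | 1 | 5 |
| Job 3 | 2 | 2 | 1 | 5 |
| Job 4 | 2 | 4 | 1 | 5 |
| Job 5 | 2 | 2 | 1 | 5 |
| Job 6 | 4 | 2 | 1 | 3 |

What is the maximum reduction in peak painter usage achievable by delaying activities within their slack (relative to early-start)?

10

Early-start peak: d1:19  d2:19  d3:7  d4:2  d5:0  d6:0 ⇒ 19.
Leveled (Job 1@1, Job 2@1, Job 3@3, Job 4@4, Job 5@5, Job 6@3): d1:9  d2:9  d3:9  d4:8  d5:8  d6:4 ⇒ 9.
Reduction 19 − 9 = 10.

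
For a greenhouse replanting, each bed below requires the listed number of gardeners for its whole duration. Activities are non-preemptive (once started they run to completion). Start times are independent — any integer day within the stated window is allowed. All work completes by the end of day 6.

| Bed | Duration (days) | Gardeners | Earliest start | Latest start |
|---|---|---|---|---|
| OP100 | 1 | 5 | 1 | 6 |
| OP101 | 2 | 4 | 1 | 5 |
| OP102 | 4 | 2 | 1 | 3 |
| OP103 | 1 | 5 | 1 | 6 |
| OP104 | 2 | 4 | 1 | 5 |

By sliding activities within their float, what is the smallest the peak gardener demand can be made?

6

Early-start (OP100@1, OP101@1, OP102@1, OP103@1, OP104@1) gives peak 20: d1:20  d2:10  d3:2  d4:2  d5:0  d6:0.
Shift OP101→2, OP102→2, OP103→6, OP104→4.
Schedule OP100@1, OP101@2, OP102@2, OP103@6, OP104@4: d1:5  d2:6  d3:6  d4:6  d5:6  d6:5 — peak 6.
Total gardener-days = 34 over 6 days ⇒ peak ≥ ⌈34/6⌉ = 6, so 6 is optimal.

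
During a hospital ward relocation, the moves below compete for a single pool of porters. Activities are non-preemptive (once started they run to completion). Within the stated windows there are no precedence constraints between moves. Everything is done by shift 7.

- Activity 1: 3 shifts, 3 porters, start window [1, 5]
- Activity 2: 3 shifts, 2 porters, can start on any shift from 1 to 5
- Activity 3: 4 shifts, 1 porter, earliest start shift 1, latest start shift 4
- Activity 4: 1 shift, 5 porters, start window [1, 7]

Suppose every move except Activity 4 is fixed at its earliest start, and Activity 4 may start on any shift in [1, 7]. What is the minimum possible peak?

6

Activity 4@1: s1:11  s2:6  s3:6  s4:1  s5:0  s6:0  s7:0 → peak 11
Activity 4@2: s1:6  s2:11  s3:6  s4:1  s5:0  s6:0  s7:0 → peak 11
Activity 4@3: s1:6  s2:6  s3:11  s4:1  s5:0  s6:0  s7:0 → peak 11
Activity 4@4: s1:6  s2:6  s3:6  s4:6  s5:0  s6:0  s7:0 → peak 6
Activity 4@5: s1:6  s2:6  s3:6  s4:1  s5:5  s6:0  s7:0 → peak 6
Activity 4@6: s1:6  s2:6  s3:6  s4:1  s5:0  s6:5  s7:0 → peak 6
Activity 4@7: s1:6  s2:6  s3:6  s4:1  s5:0  s6:0  s7:5 → peak 6
Best is Activity 4@4, peak 6.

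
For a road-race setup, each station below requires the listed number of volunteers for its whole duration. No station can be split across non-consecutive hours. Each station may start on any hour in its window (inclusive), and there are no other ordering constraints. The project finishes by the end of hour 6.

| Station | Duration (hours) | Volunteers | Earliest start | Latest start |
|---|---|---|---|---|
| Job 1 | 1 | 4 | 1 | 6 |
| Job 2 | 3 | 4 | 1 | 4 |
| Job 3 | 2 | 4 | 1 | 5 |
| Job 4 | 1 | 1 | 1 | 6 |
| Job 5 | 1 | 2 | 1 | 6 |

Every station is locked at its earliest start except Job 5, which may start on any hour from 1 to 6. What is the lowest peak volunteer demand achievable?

13

Job 5@1: h1:15  h2:8  h3:4  h4:0  h5:0  h6:0 → peak 15
Job 5@2: h1:13  h2:10  h3:4  h4:0  h5:0  h6:0 → peak 13
Job 5@3: h1:13  h2:8  h3:6  h4:0  h5:0  h6:0 → peak 13
Job 5@4: h1:13  h2:8  h3:4  h4:2  h5:0  h6:0 → peak 13
Job 5@5: h1:13  h2:8  h3:4  h4:0  h5:2  h6:0 → peak 13
Job 5@6: h1:13  h2:8  h3:4  h4:0  h5:0  h6:2 → peak 13
Best is Job 5@2, peak 13.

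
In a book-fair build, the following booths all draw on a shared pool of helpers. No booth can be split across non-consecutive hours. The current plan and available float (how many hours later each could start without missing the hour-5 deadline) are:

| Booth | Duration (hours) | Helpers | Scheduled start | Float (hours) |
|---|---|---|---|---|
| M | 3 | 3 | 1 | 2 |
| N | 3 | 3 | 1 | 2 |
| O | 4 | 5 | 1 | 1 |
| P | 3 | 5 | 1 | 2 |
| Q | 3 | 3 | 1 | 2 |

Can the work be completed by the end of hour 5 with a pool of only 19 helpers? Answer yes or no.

Schedule M@1, N@1, O@1, P@1, Q@1: h1:19  h2:19  h3:19  h4:5  h5:0 — peak 19 ≤ 19.

yes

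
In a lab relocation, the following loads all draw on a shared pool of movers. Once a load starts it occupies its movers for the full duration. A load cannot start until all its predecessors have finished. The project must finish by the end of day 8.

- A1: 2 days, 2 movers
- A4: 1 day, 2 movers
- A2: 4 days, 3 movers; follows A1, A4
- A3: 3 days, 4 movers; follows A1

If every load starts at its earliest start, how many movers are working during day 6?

At early start, day 6 has: A2.
Demand: 3 = 3.

3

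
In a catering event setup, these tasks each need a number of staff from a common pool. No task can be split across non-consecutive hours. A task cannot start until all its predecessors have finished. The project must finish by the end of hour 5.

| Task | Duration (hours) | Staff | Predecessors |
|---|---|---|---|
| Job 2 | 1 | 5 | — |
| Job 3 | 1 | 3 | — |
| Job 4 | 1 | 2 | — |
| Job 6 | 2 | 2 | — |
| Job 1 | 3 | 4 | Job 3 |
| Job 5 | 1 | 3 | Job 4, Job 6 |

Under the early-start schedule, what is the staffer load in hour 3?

7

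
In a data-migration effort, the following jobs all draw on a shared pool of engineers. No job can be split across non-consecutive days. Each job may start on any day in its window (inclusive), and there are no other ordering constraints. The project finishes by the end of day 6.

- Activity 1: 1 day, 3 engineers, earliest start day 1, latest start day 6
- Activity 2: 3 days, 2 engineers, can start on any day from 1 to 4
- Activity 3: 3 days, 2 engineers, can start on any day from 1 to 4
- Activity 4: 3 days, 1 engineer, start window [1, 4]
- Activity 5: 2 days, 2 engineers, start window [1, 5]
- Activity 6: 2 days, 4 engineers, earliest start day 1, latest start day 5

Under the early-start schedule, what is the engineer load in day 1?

At early start, day 1 has: Activity 1, Activity 2, Activity 3, Activity 4, Activity 5, Activity 6.
Demand: 3 + 2 + 2 + 1 + 2 + 4 = 14.

14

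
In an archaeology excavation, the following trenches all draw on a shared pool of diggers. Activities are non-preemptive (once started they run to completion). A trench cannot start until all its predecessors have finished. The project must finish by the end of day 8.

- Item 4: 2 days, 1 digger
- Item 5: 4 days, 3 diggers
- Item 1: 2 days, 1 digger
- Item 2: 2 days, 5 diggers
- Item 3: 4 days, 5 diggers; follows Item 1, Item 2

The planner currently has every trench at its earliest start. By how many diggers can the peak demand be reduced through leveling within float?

2

Early-start peak: d1:10  d2:10  d3:8  d4:8  d5:5  d6:5  d7:0  d8:0 ⇒ 10.
Leveled (Item 4@1, Item 5@1, Item 1@1, Item 2@3, Item 3@5): d1:5  d2:5  d3:8  d4:8  d5:5  d6:5  d7:5  d8:5 ⇒ 8.
Reduction 10 − 8 = 2.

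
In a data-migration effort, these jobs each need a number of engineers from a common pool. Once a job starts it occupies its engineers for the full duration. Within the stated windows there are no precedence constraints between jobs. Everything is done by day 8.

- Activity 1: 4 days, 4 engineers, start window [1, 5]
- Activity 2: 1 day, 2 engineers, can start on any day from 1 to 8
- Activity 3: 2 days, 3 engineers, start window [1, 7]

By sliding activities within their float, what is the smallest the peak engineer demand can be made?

Early-start (Activity 1@1, Activity 2@1, Activity 3@1) gives peak 9: d1:9  d2:7  d3:4  d4:4  d5:0  d6:0  d7:0  d8:0.
Shift Activity 2→5, Activity 3→6.
Schedule Activity 1@1, Activity 2@5, Activity 3@6: d1:4  d2:4  d3:4  d4:4  d5:2  d6:3  d7:3  d8:0 — peak 4.

4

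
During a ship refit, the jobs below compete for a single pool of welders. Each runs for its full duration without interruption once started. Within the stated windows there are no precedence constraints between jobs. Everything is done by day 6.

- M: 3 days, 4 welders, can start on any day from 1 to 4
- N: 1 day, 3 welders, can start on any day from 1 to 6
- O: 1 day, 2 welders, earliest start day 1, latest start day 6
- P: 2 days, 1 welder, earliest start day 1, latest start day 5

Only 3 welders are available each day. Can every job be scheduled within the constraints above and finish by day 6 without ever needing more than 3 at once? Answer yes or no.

no

Total welder-days = 19; over 6 days the average is 19/6 > 3, so some day must exceed 3.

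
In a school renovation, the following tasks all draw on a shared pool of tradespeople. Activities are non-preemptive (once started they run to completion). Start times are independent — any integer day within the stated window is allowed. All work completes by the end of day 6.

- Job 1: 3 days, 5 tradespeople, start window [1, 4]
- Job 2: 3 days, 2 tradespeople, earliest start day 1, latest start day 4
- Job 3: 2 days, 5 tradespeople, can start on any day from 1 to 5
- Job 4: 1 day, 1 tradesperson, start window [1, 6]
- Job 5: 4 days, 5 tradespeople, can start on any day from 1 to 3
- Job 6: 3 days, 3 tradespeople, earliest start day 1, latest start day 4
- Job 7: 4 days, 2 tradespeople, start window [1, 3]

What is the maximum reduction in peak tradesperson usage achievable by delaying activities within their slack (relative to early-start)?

Early-start peak: d1:23  d2:22  d3:17  d4:7  d5:0  d6:0 ⇒ 23.
Leveled (Job 1@1, Job 2@4, Job 3@1, Job 4@1, Job 5@3, Job 6@4, Job 7@2): d1:11  d2:12  d3:12  d4:12  d5:12  d6:10 ⇒ 12.
Reduction 23 − 12 = 11.

11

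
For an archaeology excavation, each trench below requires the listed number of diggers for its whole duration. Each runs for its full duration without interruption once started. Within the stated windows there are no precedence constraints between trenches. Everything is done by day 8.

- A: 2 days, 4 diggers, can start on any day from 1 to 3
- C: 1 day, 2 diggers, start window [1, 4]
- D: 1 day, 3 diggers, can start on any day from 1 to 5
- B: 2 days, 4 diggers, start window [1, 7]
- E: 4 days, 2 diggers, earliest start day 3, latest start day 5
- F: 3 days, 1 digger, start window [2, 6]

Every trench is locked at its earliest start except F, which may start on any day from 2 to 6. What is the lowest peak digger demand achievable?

13

F@2: d1:13  d2:9  d3:3  d4:3  d5:2  d6:2  d7:0  d8:0 → peak 13
F@3: d1:13  d2:8  d3:3  d4:3  d5:3  d6:2  d7:0  d8:0 → peak 13
F@4: d1:13  d2:8  d3:2  d4:3  d5:3  d6:3  d7:0  d8:0 → peak 13
F@5: d1:13  d2:8  d3:2  d4:2  d5:3  d6:3  d7:1  d8:0 → peak 13
F@6: d1:13  d2:8  d3:2  d4:2  d5:2  d6:3  d7:1  d8:1 → peak 13
Best is F@2, peak 13.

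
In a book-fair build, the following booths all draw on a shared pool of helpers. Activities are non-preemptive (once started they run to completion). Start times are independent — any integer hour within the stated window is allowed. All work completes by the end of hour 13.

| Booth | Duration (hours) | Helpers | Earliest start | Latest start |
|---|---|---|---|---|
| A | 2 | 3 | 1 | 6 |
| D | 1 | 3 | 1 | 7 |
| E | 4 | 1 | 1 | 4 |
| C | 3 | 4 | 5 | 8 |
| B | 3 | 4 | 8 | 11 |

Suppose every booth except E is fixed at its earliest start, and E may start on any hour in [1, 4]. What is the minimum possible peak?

E@1: h1:7  h2:4  h3:1  h4:1  h5:4  h6:4  h7:4  h8:4  h9:4  h10:4  h11:0  h12:0  h13:0 → peak 7
E@2: h1:6  h2:4  h3:1  h4:1  h5:5  h6:4  h7:4  h8:4  h9:4  h10:4  h11:0  h12:0  h13:0 → peak 6
E@3: h1:6  h2:3  h3:1  h4:1  h5:5  h6:5  h7:4  h8:4  h9:4  h10:4  h11:0  h12:0  h13:0 → peak 6
E@4: h1:6  h2:3  h3:0  h4:1  h5:5  h6:5  h7:5  h8:4  h9:4  h10:4  h11:0  h12:0  h13:0 → peak 6
Best is E@2, peak 6.

6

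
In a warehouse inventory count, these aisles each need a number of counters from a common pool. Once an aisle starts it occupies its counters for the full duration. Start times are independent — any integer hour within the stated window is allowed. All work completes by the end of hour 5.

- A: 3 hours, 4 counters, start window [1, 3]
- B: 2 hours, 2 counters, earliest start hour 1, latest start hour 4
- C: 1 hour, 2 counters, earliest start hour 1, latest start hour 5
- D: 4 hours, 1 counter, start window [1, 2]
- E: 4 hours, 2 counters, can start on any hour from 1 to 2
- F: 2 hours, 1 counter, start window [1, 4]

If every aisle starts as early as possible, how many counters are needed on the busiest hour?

Early-start schedule: A@1, B@1, C@1, D@1, E@1, F@1.
Load per hour: hour 1: 12, hour 2: 10, hour 3: 7, hour 4: 3, hour 5: 0.
Peak is 12.

12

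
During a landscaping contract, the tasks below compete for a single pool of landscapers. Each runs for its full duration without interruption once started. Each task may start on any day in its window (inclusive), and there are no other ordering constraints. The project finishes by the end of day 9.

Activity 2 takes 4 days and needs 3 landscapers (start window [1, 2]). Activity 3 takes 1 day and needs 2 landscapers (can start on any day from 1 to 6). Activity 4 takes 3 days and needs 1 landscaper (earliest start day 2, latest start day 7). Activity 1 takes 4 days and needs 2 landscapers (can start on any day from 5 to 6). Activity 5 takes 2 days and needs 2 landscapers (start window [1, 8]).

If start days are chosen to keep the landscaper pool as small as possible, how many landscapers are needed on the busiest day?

4

Early-start (Activity 2@1, Activity 3@1, Activity 4@2, Activity 1@5, Activity 5@1) gives peak 7: d1:7  d2:6  d3:4  d4:4  d5:2  d6:2  d7:2  d8:2  d9:0.
Shift Activity 3→5, Activity 5→6.
Schedule Activity 2@1, Activity 3@5, Activity 4@2, Activity 1@5, Activity 5@6: d1:3  d2:4  d3:4  d4:4  d5:4  d6:4  d7:4  d8:2  d9:0 — peak 4.
Total landscaper-days = 29 over 9 days ⇒ peak ≥ ⌈29/9⌉ = 4, so 4 is optimal.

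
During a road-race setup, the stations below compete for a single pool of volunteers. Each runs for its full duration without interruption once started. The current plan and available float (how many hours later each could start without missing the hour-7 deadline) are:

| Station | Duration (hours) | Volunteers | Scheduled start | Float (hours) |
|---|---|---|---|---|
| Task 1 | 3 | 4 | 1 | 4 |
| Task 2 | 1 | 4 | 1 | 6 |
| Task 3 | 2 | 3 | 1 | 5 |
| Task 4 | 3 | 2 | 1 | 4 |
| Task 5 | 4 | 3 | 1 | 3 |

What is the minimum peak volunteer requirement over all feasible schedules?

Early-start (Task 1@1, Task 2@1, Task 3@1, Task 4@1, Task 5@1) gives peak 16: h1:16  h2:12  h3:9  h4:3  h5:0  h6:0  h7:0.
Shift Task 2→4, Task 4→5, Task 5→3.
Schedule Task 1@1, Task 2@4, Task 3@1, Task 4@5, Task 5@3: h1:7  h2:7  h3:7  h4:7  h5:5  h6:5  h7:2 — peak 7.

7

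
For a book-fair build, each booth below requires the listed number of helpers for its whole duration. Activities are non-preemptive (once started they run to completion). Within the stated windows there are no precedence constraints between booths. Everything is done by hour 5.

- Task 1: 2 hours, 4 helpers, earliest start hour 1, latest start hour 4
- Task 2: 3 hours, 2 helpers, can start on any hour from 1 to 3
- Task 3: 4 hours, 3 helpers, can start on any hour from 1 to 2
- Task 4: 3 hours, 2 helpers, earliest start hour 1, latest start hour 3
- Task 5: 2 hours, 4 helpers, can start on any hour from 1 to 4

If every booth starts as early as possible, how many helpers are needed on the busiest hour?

15

Early-start schedule: Task 1@1, Task 2@1, Task 3@1, Task 4@1, Task 5@1.
Load per hour: hour 1: 15, hour 2: 15, hour 3: 7, hour 4: 3, hour 5: 0.
Peak is 15.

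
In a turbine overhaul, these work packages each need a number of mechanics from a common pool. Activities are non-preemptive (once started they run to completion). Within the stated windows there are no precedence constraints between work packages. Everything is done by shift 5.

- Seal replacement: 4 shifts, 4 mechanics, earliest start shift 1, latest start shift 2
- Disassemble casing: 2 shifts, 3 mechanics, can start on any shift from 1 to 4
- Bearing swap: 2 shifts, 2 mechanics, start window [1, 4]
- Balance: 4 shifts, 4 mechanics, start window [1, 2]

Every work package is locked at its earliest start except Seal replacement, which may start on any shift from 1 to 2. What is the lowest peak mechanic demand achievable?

Seal replacement@1: s1:13  s2:13  s3:8  s4:8  s5:0 → peak 13
Seal replacement@2: s1:9  s2:13  s3:8  s4:8  s5:4 → peak 13
Best is Seal replacement@1, peak 13.

13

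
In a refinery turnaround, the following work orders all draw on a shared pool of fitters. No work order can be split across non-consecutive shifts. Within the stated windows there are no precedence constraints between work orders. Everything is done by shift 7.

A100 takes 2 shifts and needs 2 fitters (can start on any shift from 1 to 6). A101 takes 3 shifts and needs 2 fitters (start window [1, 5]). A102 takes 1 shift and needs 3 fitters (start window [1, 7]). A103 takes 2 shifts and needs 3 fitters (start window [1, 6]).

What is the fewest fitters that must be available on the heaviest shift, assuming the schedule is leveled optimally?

Early-start (A100@1, A101@1, A102@1, A103@1) gives peak 10: s1:10  s2:7  s3:2  s4:0  s5:0  s6:0  s7:0.
Shift A102→4, A103→5.
Schedule A100@1, A101@1, A102@4, A103@5: s1:4  s2:4  s3:2  s4:3  s5:3  s6:3  s7:0 — peak 4.

4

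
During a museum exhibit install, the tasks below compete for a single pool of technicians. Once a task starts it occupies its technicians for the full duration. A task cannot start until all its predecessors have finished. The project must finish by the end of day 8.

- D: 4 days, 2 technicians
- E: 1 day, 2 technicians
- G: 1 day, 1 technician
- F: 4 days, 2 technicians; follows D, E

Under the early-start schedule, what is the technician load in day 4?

At early start, day 4 has: D.
Demand: 2 = 2.

2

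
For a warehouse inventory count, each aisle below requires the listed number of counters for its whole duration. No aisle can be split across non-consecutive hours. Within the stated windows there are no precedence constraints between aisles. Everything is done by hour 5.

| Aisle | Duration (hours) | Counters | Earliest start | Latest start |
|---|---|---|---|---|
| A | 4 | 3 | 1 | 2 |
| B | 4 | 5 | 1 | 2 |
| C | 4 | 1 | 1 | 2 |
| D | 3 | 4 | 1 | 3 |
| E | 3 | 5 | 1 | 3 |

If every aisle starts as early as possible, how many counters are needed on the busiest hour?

Early-start schedule: A@1, B@1, C@1, D@1, E@1.
Load per hour: hour 1: 18, hour 2: 18, hour 3: 18, hour 4: 9, hour 5: 0.
Peak is 18.

18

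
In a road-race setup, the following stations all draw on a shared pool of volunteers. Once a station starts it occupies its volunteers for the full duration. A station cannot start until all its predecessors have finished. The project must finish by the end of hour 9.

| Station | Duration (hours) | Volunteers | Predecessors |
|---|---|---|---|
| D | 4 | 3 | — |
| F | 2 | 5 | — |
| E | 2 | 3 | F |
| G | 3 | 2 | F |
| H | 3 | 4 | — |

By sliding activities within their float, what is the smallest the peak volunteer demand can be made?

6

Early-start (D@1, F@1, E@3, G@3, H@1) gives peak 12: h1:12  h2:12  h3:12  h4:8  h5:2  h6:0  h7:0  h8:0  h9:0.
Shift D→3, G→5, H→7.
Schedule D@3, F@1, E@3, G@5, H@7: h1:5  h2:5  h3:6  h4:6  h5:5  h6:5  h7:6  h8:4  h9:4 — peak 6.
Total volunteer-hours = 46 over 9 hours ⇒ peak ≥ ⌈46/9⌉ = 6, so 6 is optimal.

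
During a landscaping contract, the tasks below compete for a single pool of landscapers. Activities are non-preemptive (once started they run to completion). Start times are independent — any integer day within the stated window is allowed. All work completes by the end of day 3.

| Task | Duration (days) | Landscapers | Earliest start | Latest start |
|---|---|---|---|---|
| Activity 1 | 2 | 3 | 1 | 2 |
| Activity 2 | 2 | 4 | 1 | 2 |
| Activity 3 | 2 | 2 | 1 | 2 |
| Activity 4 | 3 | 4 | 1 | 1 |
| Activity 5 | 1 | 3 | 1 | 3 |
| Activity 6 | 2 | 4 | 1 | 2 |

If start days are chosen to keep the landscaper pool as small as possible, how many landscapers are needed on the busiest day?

17

Early-start (Activity 1@1, Activity 2@1, Activity 3@1, Activity 4@1, Activity 5@1, Activity 6@1) gives peak 20: d1:20  d2:17  d3:4.
Shift Activity 6→2.
Schedule Activity 1@1, Activity 2@1, Activity 3@1, Activity 4@1, Activity 5@1, Activity 6@2: d1:16  d2:17  d3:8 — peak 17.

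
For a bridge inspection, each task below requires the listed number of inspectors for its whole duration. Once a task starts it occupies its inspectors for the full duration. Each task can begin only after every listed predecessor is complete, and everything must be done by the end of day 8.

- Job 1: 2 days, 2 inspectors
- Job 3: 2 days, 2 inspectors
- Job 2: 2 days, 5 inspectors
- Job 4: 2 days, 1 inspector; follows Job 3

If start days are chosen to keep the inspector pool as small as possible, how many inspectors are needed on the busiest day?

Early-start (Job 1@1, Job 3@1, Job 2@1, Job 4@3) gives peak 9: d1:9  d2:9  d3:1  d4:1  d5:0  d6:0  d7:0  d8:0.
Shift Job 2→3, Job 4→5.
Schedule Job 1@1, Job 3@1, Job 2@3, Job 4@5: d1:4  d2:4  d3:5  d4:5  d5:1  d6:1  d7:0  d8:0 — peak 5.

5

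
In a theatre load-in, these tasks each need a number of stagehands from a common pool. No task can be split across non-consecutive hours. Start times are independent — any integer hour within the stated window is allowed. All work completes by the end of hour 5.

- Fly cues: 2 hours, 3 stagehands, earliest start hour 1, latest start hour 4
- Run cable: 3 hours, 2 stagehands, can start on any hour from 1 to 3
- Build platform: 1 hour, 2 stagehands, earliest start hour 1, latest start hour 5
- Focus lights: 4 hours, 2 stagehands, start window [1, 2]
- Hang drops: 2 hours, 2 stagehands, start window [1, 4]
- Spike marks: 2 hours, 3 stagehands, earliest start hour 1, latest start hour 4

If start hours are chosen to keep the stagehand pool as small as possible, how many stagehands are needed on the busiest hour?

7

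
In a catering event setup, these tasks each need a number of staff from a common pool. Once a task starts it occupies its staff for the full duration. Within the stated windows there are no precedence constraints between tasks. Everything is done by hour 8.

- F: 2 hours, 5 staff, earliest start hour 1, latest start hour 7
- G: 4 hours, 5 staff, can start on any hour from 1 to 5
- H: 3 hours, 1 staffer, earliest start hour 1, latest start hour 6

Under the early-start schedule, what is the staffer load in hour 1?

At early start, hour 1 has: F, G, H.
Demand: 5 + 5 + 1 = 11.

11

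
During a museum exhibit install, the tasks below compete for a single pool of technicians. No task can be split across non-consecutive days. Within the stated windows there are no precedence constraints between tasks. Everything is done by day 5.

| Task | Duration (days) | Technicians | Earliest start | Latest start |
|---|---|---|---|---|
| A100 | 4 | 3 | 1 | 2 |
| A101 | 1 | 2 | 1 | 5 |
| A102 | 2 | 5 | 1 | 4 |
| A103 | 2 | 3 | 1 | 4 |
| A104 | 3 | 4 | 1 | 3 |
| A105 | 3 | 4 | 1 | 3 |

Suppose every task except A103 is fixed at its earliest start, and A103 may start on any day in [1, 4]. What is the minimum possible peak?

18

A103@1: d1:21  d2:19  d3:11  d4:3  d5:0 → peak 21
A103@2: d1:18  d2:19  d3:14  d4:3  d5:0 → peak 19
A103@3: d1:18  d2:16  d3:14  d4:6  d5:0 → peak 18
A103@4: d1:18  d2:16  d3:11  d4:6  d5:3 → peak 18
Best is A103@3, peak 18.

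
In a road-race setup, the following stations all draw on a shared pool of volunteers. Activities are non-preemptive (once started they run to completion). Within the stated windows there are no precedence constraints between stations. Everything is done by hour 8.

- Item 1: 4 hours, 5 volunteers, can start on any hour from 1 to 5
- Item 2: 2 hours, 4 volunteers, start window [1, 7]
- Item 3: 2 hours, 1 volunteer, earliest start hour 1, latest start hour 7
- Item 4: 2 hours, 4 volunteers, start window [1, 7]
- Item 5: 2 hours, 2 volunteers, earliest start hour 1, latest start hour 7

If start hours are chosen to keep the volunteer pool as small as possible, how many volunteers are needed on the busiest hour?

Early-start (Item 1@1, Item 2@1, Item 3@1, Item 4@1, Item 5@1) gives peak 16: h1:16  h2:16  h3:5  h4:5  h5:0  h6:0  h7:0  h8:0.
Shift Item 2→5, Item 4→7, Item 5→5.
Schedule Item 1@1, Item 2@5, Item 3@1, Item 4@7, Item 5@5: h1:6  h2:6  h3:5  h4:5  h5:6  h6:6  h7:4  h8:4 — peak 6.
Total volunteer-hours = 42 over 8 hours ⇒ peak ≥ ⌈42/8⌉ = 6, so 6 is optimal.

6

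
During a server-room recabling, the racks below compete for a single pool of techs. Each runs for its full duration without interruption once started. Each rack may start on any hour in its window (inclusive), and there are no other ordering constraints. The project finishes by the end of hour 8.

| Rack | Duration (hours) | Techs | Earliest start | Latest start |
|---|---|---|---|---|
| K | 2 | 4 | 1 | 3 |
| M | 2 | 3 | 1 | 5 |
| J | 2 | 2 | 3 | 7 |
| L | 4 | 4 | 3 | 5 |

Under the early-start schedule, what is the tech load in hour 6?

4

At early start, hour 6 has: L.
Demand: 4 = 4.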